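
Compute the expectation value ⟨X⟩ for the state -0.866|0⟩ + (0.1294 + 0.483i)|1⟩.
-0.2241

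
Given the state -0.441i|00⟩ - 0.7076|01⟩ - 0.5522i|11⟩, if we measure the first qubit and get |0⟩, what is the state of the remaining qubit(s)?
-0.5289i|0⟩ - 0.8487|1⟩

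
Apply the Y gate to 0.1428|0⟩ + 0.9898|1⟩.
-0.9898i|0⟩ + 0.1428i|1⟩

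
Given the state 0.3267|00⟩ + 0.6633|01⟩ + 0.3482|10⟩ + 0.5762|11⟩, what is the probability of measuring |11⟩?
0.332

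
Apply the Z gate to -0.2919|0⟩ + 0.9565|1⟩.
-0.2919|0⟩ - 0.9565|1⟩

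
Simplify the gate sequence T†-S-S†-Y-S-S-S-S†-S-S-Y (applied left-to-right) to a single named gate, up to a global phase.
T†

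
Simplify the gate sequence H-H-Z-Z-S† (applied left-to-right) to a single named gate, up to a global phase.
S†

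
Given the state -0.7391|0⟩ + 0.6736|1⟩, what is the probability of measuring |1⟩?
0.4537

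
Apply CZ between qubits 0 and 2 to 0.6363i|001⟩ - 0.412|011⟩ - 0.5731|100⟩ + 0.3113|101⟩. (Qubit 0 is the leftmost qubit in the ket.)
0.6363i|001⟩ - 0.412|011⟩ - 0.5731|100⟩ - 0.3113|101⟩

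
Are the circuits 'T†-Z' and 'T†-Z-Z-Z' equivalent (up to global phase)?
Yes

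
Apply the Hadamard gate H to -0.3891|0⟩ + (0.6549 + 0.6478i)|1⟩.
(0.1879 + 0.4581i)|0⟩ + (-0.7382 - 0.4581i)|1⟩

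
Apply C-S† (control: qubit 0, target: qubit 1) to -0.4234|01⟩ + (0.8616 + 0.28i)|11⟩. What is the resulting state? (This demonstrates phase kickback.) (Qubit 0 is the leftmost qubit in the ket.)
-0.4234|01⟩ + (0.28 - 0.8616i)|11⟩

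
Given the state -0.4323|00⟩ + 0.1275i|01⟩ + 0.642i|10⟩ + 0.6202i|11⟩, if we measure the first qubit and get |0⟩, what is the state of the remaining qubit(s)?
-0.9592|0⟩ + 0.2829i|1⟩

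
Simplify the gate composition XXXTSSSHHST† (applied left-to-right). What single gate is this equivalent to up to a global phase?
X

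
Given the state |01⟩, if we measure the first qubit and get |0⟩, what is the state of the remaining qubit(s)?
|1⟩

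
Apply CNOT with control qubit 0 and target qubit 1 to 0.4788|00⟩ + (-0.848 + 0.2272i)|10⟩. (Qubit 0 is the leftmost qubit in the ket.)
0.4788|00⟩ + (-0.848 + 0.2272i)|11⟩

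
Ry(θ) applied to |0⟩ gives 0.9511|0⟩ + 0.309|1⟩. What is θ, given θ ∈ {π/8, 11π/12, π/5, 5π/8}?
π/5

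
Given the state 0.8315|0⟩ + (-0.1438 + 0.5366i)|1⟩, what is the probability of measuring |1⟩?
0.3086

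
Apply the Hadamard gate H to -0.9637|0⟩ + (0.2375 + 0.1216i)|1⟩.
(-0.5135 + 0.08598i)|0⟩ + (-0.8494 - 0.08598i)|1⟩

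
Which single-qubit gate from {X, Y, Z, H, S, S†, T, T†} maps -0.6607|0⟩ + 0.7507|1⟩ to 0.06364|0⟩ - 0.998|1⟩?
H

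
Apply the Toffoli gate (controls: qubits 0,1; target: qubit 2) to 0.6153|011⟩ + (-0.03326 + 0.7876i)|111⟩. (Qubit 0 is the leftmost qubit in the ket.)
0.6153|011⟩ + (-0.03326 + 0.7876i)|110⟩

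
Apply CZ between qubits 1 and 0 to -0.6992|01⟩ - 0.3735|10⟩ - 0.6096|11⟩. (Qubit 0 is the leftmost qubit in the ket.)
-0.6992|01⟩ - 0.3735|10⟩ + 0.6096|11⟩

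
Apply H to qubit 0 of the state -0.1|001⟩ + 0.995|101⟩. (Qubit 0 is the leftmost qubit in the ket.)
0.6329|001⟩ - 0.7743|101⟩

H on qubit 0 mixes each pair of kets that differ only in qubit 0: amplitudes (a, b) of (|…0…⟩, |…1…⟩) become ((a + b)/√2, (a − b)/√2). Kets absent from the input have amplitude 0.
(|001⟩, |101⟩): (a, b) = (-0.1, 0.995) → (0.6329, -0.7743)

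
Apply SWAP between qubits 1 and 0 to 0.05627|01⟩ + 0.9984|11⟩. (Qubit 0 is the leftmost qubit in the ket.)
0.05627|10⟩ + 0.9984|11⟩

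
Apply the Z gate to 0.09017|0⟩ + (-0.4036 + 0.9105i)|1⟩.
0.09017|0⟩ + (0.4036 - 0.9105i)|1⟩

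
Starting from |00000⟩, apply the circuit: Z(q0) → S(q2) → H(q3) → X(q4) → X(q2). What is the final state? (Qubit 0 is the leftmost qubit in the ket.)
1/√2|00101⟩ + 1/√2|00111⟩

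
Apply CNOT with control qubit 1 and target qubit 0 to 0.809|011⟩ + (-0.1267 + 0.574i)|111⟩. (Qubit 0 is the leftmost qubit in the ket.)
(-0.1267 + 0.574i)|011⟩ + 0.809|111⟩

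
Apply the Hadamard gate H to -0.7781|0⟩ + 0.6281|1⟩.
-0.1061|0⟩ - 0.9943|1⟩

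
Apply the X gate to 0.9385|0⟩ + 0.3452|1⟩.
0.3452|0⟩ + 0.9385|1⟩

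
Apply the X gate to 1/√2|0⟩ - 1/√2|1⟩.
-1/√2|0⟩ + 1/√2|1⟩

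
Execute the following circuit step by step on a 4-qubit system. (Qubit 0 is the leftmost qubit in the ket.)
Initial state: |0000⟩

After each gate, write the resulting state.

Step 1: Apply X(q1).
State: |0100⟩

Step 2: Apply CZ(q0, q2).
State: |0100⟩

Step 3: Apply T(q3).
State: |0100⟩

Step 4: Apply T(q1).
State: (1/√2 + (1/√2)i)|0100⟩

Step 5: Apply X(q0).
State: (1/√2 + (1/√2)i)|1100⟩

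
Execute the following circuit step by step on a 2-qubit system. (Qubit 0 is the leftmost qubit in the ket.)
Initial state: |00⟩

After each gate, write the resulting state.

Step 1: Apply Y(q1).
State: i|01⟩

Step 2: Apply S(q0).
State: i|01⟩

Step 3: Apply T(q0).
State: i|01⟩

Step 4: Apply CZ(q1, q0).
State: i|01⟩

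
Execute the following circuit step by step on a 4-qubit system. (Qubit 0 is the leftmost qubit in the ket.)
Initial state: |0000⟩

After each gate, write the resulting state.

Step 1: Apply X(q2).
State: |0010⟩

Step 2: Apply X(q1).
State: |0110⟩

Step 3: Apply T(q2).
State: (1/√2 + (1/√2)i)|0110⟩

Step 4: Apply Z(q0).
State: (1/√2 + (1/√2)i)|0110⟩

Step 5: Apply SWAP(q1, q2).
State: (1/√2 + (1/√2)i)|0110⟩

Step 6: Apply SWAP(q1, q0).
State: (1/√2 + (1/√2)i)|1010⟩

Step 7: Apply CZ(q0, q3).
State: (1/√2 + (1/√2)i)|1010⟩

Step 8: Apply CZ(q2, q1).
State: (1/√2 + (1/√2)i)|1010⟩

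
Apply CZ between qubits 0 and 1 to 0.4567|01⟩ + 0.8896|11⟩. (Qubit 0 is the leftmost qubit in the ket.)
0.4567|01⟩ - 0.8896|11⟩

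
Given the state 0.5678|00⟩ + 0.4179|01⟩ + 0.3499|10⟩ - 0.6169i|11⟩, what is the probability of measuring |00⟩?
0.3224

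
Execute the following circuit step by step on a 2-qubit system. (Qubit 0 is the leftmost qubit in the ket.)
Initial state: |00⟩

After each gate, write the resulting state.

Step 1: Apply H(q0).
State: 1/√2|00⟩ + 1/√2|10⟩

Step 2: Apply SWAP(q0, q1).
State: 1/√2|00⟩ + 1/√2|01⟩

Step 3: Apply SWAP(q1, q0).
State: 1/√2|00⟩ + 1/√2|10⟩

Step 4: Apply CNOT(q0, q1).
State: 1/√2|00⟩ + 1/√2|11⟩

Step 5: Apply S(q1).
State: 1/√2|00⟩ + (1/√2)i|11⟩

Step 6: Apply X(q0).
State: (1/√2)i|01⟩ + 1/√2|10⟩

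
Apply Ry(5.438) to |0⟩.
-0.912|0⟩ + 0.4101|1⟩

Ry(5.438) = [[cos(θ/2), −sin(θ/2)], [sin(θ/2), cos(θ/2)]]; θ = 5.438, cos(θ/2) ≈ -0.912029, sin(θ/2) ≈ 0.410126.
With a = amp(|0⟩) = 1 and b = amp(|1⟩) = 0:
new amp(|0⟩) = (-0.912029)·a + (-0.410126)·b = -0.912
new amp(|1⟩) = (0.410126)·a + (-0.912029)·b = 0.4101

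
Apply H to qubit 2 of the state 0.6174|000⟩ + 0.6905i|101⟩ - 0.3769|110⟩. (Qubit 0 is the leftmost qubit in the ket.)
0.4366|000⟩ + 0.4366|001⟩ + 0.4883i|100⟩ - 0.4883i|101⟩ - 0.2665|110⟩ - 0.2665|111⟩

H on qubit 2 mixes each pair of kets that differ only in qubit 2: amplitudes (a, b) of (|…0…⟩, |…1…⟩) become ((a + b)/√2, (a − b)/√2). Kets absent from the input have amplitude 0.
(|000⟩, |001⟩): (a, b) = (0.6174, 0) → (0.4366, 0.4366)
(|100⟩, |101⟩): (a, b) = (0, 0.6905i) → (0.4883i, -0.4883i)
(|110⟩, |111⟩): (a, b) = (-0.3769, 0) → (-0.2665, -0.2665)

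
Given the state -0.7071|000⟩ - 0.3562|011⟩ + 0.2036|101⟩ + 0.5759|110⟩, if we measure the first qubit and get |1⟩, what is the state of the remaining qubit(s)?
0.3333|01⟩ + 0.9428|10⟩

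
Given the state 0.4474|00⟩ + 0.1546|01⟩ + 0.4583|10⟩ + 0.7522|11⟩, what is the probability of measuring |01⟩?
0.0239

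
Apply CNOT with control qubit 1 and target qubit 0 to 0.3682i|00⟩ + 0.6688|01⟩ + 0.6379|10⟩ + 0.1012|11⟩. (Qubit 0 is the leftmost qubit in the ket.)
0.3682i|00⟩ + 0.1012|01⟩ + 0.6379|10⟩ + 0.6688|11⟩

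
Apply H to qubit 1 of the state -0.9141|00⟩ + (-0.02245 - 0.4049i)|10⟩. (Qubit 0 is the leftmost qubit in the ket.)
-0.6464|00⟩ - 0.6464|01⟩ + (-0.01587 - 0.2863i)|10⟩ + (-0.01587 - 0.2863i)|11⟩

H on qubit 1 mixes each pair of kets that differ only in qubit 1: amplitudes (a, b) of (|…0…⟩, |…1…⟩) become ((a + b)/√2, (a − b)/√2). Kets absent from the input have amplitude 0.
(|00⟩, |01⟩): (a, b) = (-0.9141, 0) → (-0.6464, -0.6464)
(|10⟩, |11⟩): (a, b) = ((-0.02245 - 0.4049i), 0) → ((-0.01587 - 0.2863i), (-0.01587 - 0.2863i))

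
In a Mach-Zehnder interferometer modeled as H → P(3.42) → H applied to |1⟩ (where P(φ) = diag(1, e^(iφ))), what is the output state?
(0.9807 + 0.1374i)|0⟩ + (0.01925 - 0.1374i)|1⟩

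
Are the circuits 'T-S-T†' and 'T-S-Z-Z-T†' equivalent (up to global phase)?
Yes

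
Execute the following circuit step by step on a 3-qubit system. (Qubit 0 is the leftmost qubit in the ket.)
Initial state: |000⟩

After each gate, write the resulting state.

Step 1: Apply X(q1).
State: |010⟩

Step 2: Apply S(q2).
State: |010⟩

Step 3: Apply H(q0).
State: 1/√2|010⟩ + 1/√2|110⟩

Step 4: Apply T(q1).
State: (1/2 + (1/2)i)|010⟩ + (1/2 + (1/2)i)|110⟩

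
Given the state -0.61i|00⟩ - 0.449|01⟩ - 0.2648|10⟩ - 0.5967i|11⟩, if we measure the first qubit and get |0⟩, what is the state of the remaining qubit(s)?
-0.8054i|0⟩ - 0.5928|1⟩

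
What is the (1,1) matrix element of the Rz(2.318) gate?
(0.4003 + 0.9164i)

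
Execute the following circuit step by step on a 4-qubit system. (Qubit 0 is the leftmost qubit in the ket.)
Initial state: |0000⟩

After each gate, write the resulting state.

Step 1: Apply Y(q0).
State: i|1000⟩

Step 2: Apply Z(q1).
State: i|1000⟩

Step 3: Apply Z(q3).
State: i|1000⟩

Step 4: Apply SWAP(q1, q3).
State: i|1000⟩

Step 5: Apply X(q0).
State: i|0000⟩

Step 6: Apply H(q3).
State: (1/√2)i|0000⟩ + (1/√2)i|0001⟩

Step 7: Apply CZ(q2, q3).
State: (1/√2)i|0000⟩ + (1/√2)i|0001⟩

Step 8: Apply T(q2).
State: (1/√2)i|0000⟩ + (1/√2)i|0001⟩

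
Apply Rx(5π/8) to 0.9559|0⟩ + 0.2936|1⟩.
(0.5311 - 0.2441i)|0⟩ + (0.1631 - 0.7948i)|1⟩

Rx(5π/8) = [[cos(θ/2), −i·sin(θ/2)], [−i·sin(θ/2), cos(θ/2)]]; θ = 5π/8, cos(θ/2) ≈ 0.55557, sin(θ/2) ≈ 0.83147.
With a = amp(|0⟩) = 0.9559 and b = amp(|1⟩) = 0.2936:
new amp(|0⟩) = (0.55557)·a + (-0.83147i)·b = (0.5311 - 0.2441i)
new amp(|1⟩) = (-0.83147i)·a + (0.55557)·b = (0.1631 - 0.7948i)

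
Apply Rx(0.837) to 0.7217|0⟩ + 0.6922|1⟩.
(0.6594 - 0.2813i)|0⟩ + (0.6325 - 0.2933i)|1⟩

Rx(0.837) = [[cos(θ/2), −i·sin(θ/2)], [−i·sin(θ/2), cos(θ/2)]]; θ = 0.837, cos(θ/2) ≈ 0.9137, sin(θ/2) ≈ 0.40639.
With a = amp(|0⟩) = 0.7217 and b = amp(|1⟩) = 0.6922:
new amp(|0⟩) = (0.9137)·a + (-0.40639i)·b = (0.6594 - 0.2813i)
new amp(|1⟩) = (-0.40639i)·a + (0.9137)·b = (0.6325 - 0.2933i)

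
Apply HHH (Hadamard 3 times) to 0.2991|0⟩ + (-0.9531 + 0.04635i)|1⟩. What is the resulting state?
(-0.4624 + 0.03277i)|0⟩ + (0.8854 - 0.03277i)|1⟩

H² = I, so H^3 = H: a single Hadamard. With (a, b) = (0.2991, (-0.9531 + 0.04635i)), H gives ((a + b)/√2, (a − b)/√2) = ((-0.4624 + 0.03277i), (0.8854 - 0.03277i)).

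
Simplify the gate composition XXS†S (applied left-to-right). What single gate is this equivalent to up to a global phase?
I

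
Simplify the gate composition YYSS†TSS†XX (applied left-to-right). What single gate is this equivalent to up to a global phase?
T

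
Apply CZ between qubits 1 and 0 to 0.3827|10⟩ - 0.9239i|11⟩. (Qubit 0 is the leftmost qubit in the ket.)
0.3827|10⟩ + 0.9239i|11⟩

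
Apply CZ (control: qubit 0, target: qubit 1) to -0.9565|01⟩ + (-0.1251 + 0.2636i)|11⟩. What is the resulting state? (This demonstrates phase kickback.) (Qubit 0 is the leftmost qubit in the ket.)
-0.9565|01⟩ + (0.1251 - 0.2636i)|11⟩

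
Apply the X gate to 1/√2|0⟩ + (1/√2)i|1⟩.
(1/√2)i|0⟩ + 1/√2|1⟩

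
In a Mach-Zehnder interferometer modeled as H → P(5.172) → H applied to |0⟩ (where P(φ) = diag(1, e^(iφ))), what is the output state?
(0.7218 - 0.4481i)|0⟩ + (0.2782 + 0.4481i)|1⟩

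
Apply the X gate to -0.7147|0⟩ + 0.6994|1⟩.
0.6994|0⟩ - 0.7147|1⟩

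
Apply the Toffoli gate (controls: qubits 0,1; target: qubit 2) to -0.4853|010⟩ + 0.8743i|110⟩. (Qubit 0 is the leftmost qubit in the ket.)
-0.4853|010⟩ + 0.8743i|111⟩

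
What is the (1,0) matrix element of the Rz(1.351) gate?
0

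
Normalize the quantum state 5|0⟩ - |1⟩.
0.9806|0⟩ - 0.1961|1⟩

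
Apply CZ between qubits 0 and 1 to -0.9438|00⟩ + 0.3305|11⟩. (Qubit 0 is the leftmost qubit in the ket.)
-0.9438|00⟩ - 0.3305|11⟩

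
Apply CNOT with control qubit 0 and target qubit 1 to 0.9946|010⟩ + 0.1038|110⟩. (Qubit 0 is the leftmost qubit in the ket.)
0.9946|010⟩ + 0.1038|100⟩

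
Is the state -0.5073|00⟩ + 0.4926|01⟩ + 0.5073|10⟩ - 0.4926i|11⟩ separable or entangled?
Entangled

Writing the state as a|00⟩ + b|01⟩ + c|10⟩ + d|11⟩, it is a product state iff ad − bc = 0.
Here (a, b, c, d) = (-0.5073, 0.4926, 0.5073, -0.4926i): ad − bc = (-0.5073)(-0.4926i) − (0.4926)(0.5073) = (-0.2499 + 0.2499i) ≠ 0, so the state is entangled.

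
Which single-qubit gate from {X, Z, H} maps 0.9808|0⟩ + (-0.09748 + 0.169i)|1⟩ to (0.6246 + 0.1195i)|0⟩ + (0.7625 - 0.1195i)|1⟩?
H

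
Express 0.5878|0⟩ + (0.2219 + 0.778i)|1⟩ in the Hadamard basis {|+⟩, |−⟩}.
(0.5725 + 0.5501i)|+⟩ + (0.2587 - 0.5501i)|−⟩

With |ψ⟩ = α|0⟩ + β|1⟩, the Hadamard-basis coefficients are ⟨+|ψ⟩ = (α + β)/√2 and ⟨−|ψ⟩ = (α − β)/√2.
Here α = 0.5878, β = (0.2219 + 0.778i): (α + β)/√2 = (0.5725 + 0.5501i), (α − β)/√2 = (0.2587 - 0.5501i).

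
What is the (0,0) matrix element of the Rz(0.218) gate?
(0.9941 - 0.1088i)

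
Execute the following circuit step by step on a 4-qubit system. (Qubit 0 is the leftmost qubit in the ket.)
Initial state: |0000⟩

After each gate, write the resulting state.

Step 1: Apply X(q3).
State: |0001⟩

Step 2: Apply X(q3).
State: |0000⟩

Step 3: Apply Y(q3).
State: i|0001⟩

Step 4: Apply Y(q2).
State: -|0011⟩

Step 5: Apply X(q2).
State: -|0001⟩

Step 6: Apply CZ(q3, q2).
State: -|0001⟩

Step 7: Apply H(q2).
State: -1/√2|0001⟩ - 1/√2|0011⟩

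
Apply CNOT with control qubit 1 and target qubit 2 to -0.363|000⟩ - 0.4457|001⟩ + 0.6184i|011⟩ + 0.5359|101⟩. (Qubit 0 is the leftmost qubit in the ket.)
-0.363|000⟩ - 0.4457|001⟩ + 0.6184i|010⟩ + 0.5359|101⟩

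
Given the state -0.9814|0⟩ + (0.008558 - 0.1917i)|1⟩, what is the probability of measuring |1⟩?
0.03682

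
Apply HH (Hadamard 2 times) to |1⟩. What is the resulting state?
|1⟩

H² = I, so an even number of Hadamards cancels: H^2 = I and the state is unchanged.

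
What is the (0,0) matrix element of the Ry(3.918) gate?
-0.3785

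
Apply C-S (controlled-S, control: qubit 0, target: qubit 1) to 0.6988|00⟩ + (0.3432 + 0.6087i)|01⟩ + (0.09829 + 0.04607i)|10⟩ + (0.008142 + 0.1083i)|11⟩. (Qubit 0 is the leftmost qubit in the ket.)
0.6988|00⟩ + (0.3432 + 0.6087i)|01⟩ + (0.09829 + 0.04607i)|10⟩ + (-0.1083 + 0.008142i)|11⟩

C-S leaves the control-|0⟩ kets |00⟩, |01⟩ unchanged and applies S to qubit 1 on the control-|1⟩ pair (|10⟩, |11⟩).
S = [[1, 0], [0, i]].
With a = amp(|10⟩) = (0.09829 + 0.04607i) and b = amp(|11⟩) = (0.008142 + 0.1083i):
new amp(|10⟩) = (1)·a = (0.09829 + 0.04607i)
new amp(|11⟩) = (i)·b = (-0.1083 + 0.008142i)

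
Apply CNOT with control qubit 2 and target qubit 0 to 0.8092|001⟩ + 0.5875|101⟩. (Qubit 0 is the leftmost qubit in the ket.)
0.5875|001⟩ + 0.8092|101⟩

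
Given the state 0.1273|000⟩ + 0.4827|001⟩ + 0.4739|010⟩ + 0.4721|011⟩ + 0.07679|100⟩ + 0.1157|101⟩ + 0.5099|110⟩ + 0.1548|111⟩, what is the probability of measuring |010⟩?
0.2246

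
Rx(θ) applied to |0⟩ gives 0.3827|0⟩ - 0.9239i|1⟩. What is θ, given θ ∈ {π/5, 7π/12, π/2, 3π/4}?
3π/4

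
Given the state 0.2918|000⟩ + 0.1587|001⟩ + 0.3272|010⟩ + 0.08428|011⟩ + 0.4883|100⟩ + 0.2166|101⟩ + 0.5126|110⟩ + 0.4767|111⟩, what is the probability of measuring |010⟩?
0.1071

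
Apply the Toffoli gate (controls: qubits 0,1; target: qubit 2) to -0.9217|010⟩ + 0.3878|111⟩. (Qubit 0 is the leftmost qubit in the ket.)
-0.9217|010⟩ + 0.3878|110⟩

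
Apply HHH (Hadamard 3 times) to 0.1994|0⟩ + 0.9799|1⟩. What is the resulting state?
0.8339|0⟩ - 0.5519|1⟩

H² = I, so H^3 = H: a single Hadamard. With (a, b) = (0.1994, 0.9799), H gives ((a + b)/√2, (a − b)/√2) = (0.8339, -0.5519).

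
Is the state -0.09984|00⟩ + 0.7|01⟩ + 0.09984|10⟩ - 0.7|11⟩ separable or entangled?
Separable

Writing the state as a|00⟩ + b|01⟩ + c|10⟩ + d|11⟩, it is a product state iff ad − bc = 0.
Here (a, b, c, d) = (-0.09984, 0.7, 0.09984, -0.7): ad − bc = (-0.09984)(-0.7) − (0.7)(0.09984) = 0, so the state is separable.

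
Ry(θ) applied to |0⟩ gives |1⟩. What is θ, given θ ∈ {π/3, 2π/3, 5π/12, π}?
π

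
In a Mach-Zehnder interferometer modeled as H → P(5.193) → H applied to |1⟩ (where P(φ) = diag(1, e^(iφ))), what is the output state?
(0.2688 + 0.4434i)|0⟩ + (0.7312 - 0.4434i)|1⟩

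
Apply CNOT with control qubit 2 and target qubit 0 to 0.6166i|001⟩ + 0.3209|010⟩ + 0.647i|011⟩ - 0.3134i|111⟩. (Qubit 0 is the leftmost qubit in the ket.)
0.3209|010⟩ - 0.3134i|011⟩ + 0.6166i|101⟩ + 0.647i|111⟩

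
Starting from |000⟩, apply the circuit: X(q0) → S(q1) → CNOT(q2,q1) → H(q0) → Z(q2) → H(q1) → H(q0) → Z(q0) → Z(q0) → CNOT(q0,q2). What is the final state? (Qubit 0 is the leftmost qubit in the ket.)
1/√2|101⟩ + 1/√2|111⟩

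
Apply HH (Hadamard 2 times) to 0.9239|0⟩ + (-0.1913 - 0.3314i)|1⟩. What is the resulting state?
0.9239|0⟩ + (-0.1913 - 0.3314i)|1⟩

H² = I, so an even number of Hadamards cancels: H^2 = I and the state is unchanged.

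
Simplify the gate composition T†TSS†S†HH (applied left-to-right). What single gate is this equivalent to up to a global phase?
S†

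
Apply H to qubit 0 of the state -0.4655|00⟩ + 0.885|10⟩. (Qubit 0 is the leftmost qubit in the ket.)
0.2966|00⟩ - 0.9549|10⟩

H on qubit 0 mixes each pair of kets that differ only in qubit 0: amplitudes (a, b) of (|…0…⟩, |…1…⟩) become ((a + b)/√2, (a − b)/√2). Kets absent from the input have amplitude 0.
(|00⟩, |10⟩): (a, b) = (-0.4655, 0.885) → (0.2966, -0.9549)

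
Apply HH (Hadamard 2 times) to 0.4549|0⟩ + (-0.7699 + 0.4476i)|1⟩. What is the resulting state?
0.4549|0⟩ + (-0.7699 + 0.4476i)|1⟩

H² = I, so an even number of Hadamards cancels: H^2 = I and the state is unchanged.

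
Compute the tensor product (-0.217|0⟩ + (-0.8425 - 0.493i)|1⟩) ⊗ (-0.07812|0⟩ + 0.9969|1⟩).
0.01695|00⟩ - 0.2163|01⟩ + (0.06582 + 0.03851i)|10⟩ + (-0.8399 - 0.4915i)|11⟩

amp(|b₁b₂…⟩) = product of the factor amplitudes for bits b₁, b₂, …; only kets whose every factor amplitude is nonzero survive.
|00⟩: (-0.217)(-0.07812) = 0.01695
|01⟩: (-0.217)(0.9969) = -0.2163
|10⟩: (-0.8425 - 0.493i)(-0.07812) = (0.06582 + 0.03851i)
|11⟩: (-0.8425 - 0.493i)(0.9969) = (-0.8399 - 0.4915i)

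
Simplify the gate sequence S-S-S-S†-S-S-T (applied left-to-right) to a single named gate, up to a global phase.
T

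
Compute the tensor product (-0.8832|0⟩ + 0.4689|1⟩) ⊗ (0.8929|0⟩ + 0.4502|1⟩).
-0.7886|00⟩ - 0.3976|01⟩ + 0.4187|10⟩ + 0.2111|11⟩

amp(|b₁b₂…⟩) = product of the factor amplitudes for bits b₁, b₂, …; only kets whose every factor amplitude is nonzero survive.
|00⟩: (-0.8832)(0.8929) = -0.7886
|01⟩: (-0.8832)(0.4502) = -0.3976
|10⟩: (0.4689)(0.8929) = 0.4187
|11⟩: (0.4689)(0.4502) = 0.2111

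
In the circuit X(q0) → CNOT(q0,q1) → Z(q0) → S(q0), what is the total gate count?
4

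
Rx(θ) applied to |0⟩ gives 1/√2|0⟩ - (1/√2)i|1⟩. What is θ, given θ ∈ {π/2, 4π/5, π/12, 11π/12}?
π/2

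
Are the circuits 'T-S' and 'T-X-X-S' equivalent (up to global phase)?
Yes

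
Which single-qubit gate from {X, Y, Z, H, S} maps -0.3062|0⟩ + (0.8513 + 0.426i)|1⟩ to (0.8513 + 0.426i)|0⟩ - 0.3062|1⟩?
X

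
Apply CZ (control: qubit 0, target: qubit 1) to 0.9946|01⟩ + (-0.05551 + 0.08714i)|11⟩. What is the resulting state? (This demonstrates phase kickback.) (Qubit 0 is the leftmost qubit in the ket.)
0.9946|01⟩ + (0.05551 - 0.08714i)|11⟩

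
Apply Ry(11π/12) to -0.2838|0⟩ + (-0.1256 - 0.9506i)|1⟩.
(0.08748 + 0.9425i)|0⟩ + (-0.2978 - 0.1241i)|1⟩

Ry(11π/12) = [[cos(θ/2), −sin(θ/2)], [sin(θ/2), cos(θ/2)]]; θ = 11π/12, cos(θ/2) ≈ 0.130526, sin(θ/2) ≈ 0.991445.
With a = amp(|0⟩) = -0.2838 and b = amp(|1⟩) = (-0.1256 - 0.9506i):
new amp(|0⟩) = (0.130526)·a + (-0.991445)·b = (0.08748 + 0.9425i)
new amp(|1⟩) = (0.991445)·a + (0.130526)·b = (-0.2978 - 0.1241i)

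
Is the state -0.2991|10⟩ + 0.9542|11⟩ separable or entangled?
Separable

Writing the state as a|00⟩ + b|01⟩ + c|10⟩ + d|11⟩, it is a product state iff ad − bc = 0.
Here (a, b, c, d) = (0, 0, -0.2991, 0.9542): ad − bc = (0)(0.9542) − (0)(-0.2991) = 0, so the state is separable.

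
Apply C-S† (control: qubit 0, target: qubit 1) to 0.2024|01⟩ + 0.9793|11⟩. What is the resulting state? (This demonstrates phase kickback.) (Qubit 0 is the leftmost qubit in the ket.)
0.2024|01⟩ - 0.9793i|11⟩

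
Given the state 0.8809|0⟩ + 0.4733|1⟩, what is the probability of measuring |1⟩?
0.224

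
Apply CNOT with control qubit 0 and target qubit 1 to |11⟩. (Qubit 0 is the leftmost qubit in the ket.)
|10⟩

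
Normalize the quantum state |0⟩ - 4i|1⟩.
0.2425|0⟩ - 0.9701i|1⟩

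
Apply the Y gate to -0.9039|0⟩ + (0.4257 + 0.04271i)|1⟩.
(0.04271 - 0.4257i)|0⟩ - 0.9039i|1⟩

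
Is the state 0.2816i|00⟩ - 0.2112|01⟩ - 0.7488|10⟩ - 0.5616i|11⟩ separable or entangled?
Separable

Writing the state as a|00⟩ + b|01⟩ + c|10⟩ + d|11⟩, it is a product state iff ad − bc = 0.
Here (a, b, c, d) = (0.2816i, -0.2112, -0.7488, -0.5616i): ad − bc = (0.2816i)(-0.5616i) − (-0.2112)(-0.7488) = 0, so the state is separable.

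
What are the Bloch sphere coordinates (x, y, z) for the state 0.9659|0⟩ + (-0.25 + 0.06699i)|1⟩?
(-0.483, 0.1294, 0.866)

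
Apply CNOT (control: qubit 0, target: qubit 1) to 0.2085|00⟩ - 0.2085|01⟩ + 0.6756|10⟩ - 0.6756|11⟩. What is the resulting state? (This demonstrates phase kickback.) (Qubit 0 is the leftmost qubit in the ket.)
0.2085|00⟩ - 0.2085|01⟩ - 0.6756|10⟩ + 0.6756|11⟩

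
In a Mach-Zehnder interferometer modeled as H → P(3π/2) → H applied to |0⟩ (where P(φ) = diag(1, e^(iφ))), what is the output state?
(1/2 - (1/2)i)|0⟩ + (1/2 + (1/2)i)|1⟩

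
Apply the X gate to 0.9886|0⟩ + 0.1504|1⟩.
0.1504|0⟩ + 0.9886|1⟩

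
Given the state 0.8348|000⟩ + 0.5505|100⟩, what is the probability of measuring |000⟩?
0.6969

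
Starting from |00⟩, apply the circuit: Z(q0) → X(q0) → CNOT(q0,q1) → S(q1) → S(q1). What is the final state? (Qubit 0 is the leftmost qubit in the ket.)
-|11⟩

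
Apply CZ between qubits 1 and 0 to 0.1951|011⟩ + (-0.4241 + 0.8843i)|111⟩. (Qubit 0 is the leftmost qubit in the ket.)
0.1951|011⟩ + (0.4241 - 0.8843i)|111⟩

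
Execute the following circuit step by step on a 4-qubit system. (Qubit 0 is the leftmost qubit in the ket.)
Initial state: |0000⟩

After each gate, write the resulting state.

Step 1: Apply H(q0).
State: 1/√2|0000⟩ + 1/√2|1000⟩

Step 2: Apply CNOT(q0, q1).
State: 1/√2|0000⟩ + 1/√2|1100⟩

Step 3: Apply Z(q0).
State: 1/√2|0000⟩ - 1/√2|1100⟩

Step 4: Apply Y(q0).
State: (1/√2)i|0100⟩ + (1/√2)i|1000⟩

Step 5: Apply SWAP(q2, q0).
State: (1/√2)i|0010⟩ + (1/√2)i|0100⟩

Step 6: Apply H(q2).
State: (1/2)i|0000⟩ - (1/2)i|0010⟩ + (1/2)i|0100⟩ + (1/2)i|0110⟩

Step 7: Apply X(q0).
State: (1/2)i|1000⟩ - (1/2)i|1010⟩ + (1/2)i|1100⟩ + (1/2)i|1110⟩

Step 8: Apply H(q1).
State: (1/√2)i|1000⟩ - (1/√2)i|1110⟩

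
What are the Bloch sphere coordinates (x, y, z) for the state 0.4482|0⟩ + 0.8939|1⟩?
(0.8013, 0, -0.5982)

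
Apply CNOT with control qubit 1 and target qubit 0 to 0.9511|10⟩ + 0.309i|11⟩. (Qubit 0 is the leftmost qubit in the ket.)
0.309i|01⟩ + 0.9511|10⟩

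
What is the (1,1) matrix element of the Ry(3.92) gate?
-0.3795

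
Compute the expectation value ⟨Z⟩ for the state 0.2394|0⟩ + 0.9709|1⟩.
-0.8853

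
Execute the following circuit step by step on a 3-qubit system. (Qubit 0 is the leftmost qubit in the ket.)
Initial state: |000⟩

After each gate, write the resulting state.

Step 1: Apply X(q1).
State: |010⟩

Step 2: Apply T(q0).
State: |010⟩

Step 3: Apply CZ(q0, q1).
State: |010⟩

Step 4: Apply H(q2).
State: 1/√2|010⟩ + 1/√2|011⟩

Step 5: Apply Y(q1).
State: -(1/√2)i|000⟩ - (1/√2)i|001⟩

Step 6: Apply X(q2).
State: -(1/√2)i|000⟩ - (1/√2)i|001⟩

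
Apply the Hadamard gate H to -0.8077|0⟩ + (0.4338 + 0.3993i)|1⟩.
(-0.2644 + 0.2823i)|0⟩ + (-0.8779 - 0.2823i)|1⟩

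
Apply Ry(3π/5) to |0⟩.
0.5878|0⟩ + 0.809|1⟩

Ry(3π/5) = [[cos(θ/2), −sin(θ/2)], [sin(θ/2), cos(θ/2)]]; θ = 3π/5, cos(θ/2) ≈ 0.587785, sin(θ/2) ≈ 0.809017.
With a = amp(|0⟩) = 1 and b = amp(|1⟩) = 0:
new amp(|0⟩) = (0.587785)·a + (-0.809017)·b = 0.5878
new amp(|1⟩) = (0.809017)·a + (0.587785)·b = 0.809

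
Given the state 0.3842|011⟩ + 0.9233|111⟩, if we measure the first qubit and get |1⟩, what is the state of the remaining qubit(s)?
|11⟩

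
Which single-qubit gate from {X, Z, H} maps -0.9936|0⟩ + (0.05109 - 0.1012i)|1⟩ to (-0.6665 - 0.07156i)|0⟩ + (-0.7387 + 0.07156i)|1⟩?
H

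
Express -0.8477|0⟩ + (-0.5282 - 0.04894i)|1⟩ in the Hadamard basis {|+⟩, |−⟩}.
(-0.9729 - 0.03461i)|+⟩ + (-0.2259 + 0.03461i)|−⟩

With |ψ⟩ = α|0⟩ + β|1⟩, the Hadamard-basis coefficients are ⟨+|ψ⟩ = (α + β)/√2 and ⟨−|ψ⟩ = (α − β)/√2.
Here α = -0.8477, β = (-0.5282 - 0.04894i): (α + β)/√2 = (-0.9729 - 0.03461i), (α − β)/√2 = (-0.2259 + 0.03461i).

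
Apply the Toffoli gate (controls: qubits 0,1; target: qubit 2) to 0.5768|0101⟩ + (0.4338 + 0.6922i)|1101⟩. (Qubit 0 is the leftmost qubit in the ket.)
0.5768|0101⟩ + (0.4338 + 0.6922i)|1111⟩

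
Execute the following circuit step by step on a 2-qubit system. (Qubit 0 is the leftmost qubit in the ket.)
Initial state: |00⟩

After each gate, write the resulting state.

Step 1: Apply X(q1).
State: |01⟩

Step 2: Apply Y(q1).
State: -i|00⟩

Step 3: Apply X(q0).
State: -i|10⟩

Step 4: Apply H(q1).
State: -(1/√2)i|10⟩ - (1/√2)i|11⟩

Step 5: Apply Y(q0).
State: -1/√2|00⟩ - 1/√2|01⟩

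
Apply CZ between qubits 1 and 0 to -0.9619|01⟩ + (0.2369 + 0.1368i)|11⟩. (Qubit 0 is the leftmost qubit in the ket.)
-0.9619|01⟩ + (-0.2369 - 0.1368i)|11⟩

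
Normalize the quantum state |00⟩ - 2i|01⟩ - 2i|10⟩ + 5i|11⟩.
0.1715|00⟩ - 0.343i|01⟩ - 0.343i|10⟩ + 0.8575i|11⟩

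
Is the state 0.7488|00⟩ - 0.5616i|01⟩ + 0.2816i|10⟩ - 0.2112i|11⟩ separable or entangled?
Entangled

Writing the state as a|00⟩ + b|01⟩ + c|10⟩ + d|11⟩, it is a product state iff ad − bc = 0.
Here (a, b, c, d) = (0.7488, -0.5616i, 0.2816i, -0.2112i): ad − bc = (0.7488)(-0.2112i) − (-0.5616i)(0.2816i) = (-0.1581 - 0.1581i) ≠ 0, so the state is entangled.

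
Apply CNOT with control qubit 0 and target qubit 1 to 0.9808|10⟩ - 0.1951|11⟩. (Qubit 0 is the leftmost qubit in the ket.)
-0.1951|10⟩ + 0.9808|11⟩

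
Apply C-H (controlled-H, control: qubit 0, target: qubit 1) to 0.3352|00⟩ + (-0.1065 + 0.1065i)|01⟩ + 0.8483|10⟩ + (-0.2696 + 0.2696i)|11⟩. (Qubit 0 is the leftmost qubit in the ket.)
0.3352|00⟩ + (-0.1065 + 0.1065i)|01⟩ + (0.4092 + 0.1906i)|10⟩ + (0.7905 - 0.1906i)|11⟩

C-H leaves the control-|0⟩ kets |00⟩, |01⟩ unchanged and applies H to qubit 1 on the control-|1⟩ pair (|10⟩, |11⟩).
H = [[1/√2, 1/√2], [1/√2, -1/√2]].
With a = amp(|10⟩) = 0.8483 and b = amp(|11⟩) = (-0.2696 + 0.2696i):
new amp(|10⟩) = (1/√2)·a + (1/√2)·b = (0.4092 + 0.1906i)
new amp(|11⟩) = (1/√2)·a + (-1/√2)·b = (0.7905 - 0.1906i)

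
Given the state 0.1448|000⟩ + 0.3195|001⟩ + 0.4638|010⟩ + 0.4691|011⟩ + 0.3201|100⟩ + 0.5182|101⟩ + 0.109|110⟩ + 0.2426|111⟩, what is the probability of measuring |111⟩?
0.05885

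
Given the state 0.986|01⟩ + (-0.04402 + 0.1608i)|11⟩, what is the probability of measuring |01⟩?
0.9722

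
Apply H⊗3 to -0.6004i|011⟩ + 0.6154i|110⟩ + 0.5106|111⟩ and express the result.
(0.1805 + 0.005303i)|000⟩ + (-0.1805 + 0.4299i)|001⟩ + (-0.1805 - 0.005303i)|010⟩ + (0.1805 - 0.4299i)|011⟩ + (-0.1805 - 0.4299i)|100⟩ + (0.1805 - 0.005303i)|101⟩ + (0.1805 + 0.4299i)|110⟩ + (-0.1805 + 0.005303i)|111⟩

H⊗3 gives amp(|y⟩) = (1/2√2) Σ_x (−1)^(x·y) amp(|x⟩), where x·y is the number of positions in which both x and y have a 1.
|000⟩: (-0.6004i + 0.6154i + 0.5106)/(2√2) = (0.1805 + 0.005303i)
|001⟩: (0.6004i + 0.6154i - 0.5106)/(2√2) = (-0.1805 + 0.4299i)
|010⟩: (0.6004i - 0.6154i - 0.5106)/(2√2) = (-0.1805 - 0.005303i)
|011⟩: (-0.6004i - 0.6154i + 0.5106)/(2√2) = (0.1805 - 0.4299i)
|100⟩: (-0.6004i - 0.6154i - 0.5106)/(2√2) = (-0.1805 - 0.4299i)
|101⟩: (0.6004i - 0.6154i + 0.5106)/(2√2) = (0.1805 - 0.005303i)
|110⟩: (0.6004i + 0.6154i + 0.5106)/(2√2) = (0.1805 + 0.4299i)
|111⟩: (-0.6004i + 0.6154i - 0.5106)/(2√2) = (-0.1805 + 0.005303i)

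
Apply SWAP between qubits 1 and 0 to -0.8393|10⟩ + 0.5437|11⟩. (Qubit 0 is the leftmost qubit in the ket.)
-0.8393|01⟩ + 0.5437|11⟩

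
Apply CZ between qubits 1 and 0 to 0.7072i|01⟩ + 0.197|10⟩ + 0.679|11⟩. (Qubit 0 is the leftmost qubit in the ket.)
0.7072i|01⟩ + 0.197|10⟩ - 0.679|11⟩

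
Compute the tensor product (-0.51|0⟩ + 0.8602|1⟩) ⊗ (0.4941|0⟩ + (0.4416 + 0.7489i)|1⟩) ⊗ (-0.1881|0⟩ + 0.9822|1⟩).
0.0474|000⟩ - 0.2475|001⟩ + (0.04236 + 0.07184i)|010⟩ + (-0.2212 - 0.3751i)|011⟩ - 0.07995|100⟩ + 0.4175|101⟩ + (-0.07145 - 0.1212i)|110⟩ + (0.3731 + 0.6327i)|111⟩

amp(|b₁b₂…⟩) = product of the factor amplitudes for bits b₁, b₂, …; only kets whose every factor amplitude is nonzero survive.
|000⟩: (-0.51)(0.4941)(-0.1881) = 0.0474
|001⟩: (-0.51)(0.4941)(0.9822) = -0.2475
|010⟩: (-0.51)(0.4416 + 0.7489i)(-0.1881) = (0.04236 + 0.07184i)
|011⟩: (-0.51)(0.4416 + 0.7489i)(0.9822) = (-0.2212 - 0.3751i)
|100⟩: (0.8602)(0.4941)(-0.1881) = -0.07995
|101⟩: (0.8602)(0.4941)(0.9822) = 0.4175
|110⟩: (0.8602)(0.4416 + 0.7489i)(-0.1881) = (-0.07145 - 0.1212i)
|111⟩: (0.8602)(0.4416 + 0.7489i)(0.9822) = (0.3731 + 0.6327i)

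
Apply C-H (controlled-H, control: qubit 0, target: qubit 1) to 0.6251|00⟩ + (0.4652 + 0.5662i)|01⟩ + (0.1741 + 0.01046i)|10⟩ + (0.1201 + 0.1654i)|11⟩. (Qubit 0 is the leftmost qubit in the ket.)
0.6251|00⟩ + (0.4652 + 0.5662i)|01⟩ + (0.208 + 0.1244i)|10⟩ + (0.03818 - 0.1096i)|11⟩

C-H leaves the control-|0⟩ kets |00⟩, |01⟩ unchanged and applies H to qubit 1 on the control-|1⟩ pair (|10⟩, |11⟩).
H = [[1/√2, 1/√2], [1/√2, -1/√2]].
With a = amp(|10⟩) = (0.1741 + 0.01046i) and b = amp(|11⟩) = (0.1201 + 0.1654i):
new amp(|10⟩) = (1/√2)·a + (1/√2)·b = (0.208 + 0.1244i)
new amp(|11⟩) = (1/√2)·a + (-1/√2)·b = (0.03818 - 0.1096i)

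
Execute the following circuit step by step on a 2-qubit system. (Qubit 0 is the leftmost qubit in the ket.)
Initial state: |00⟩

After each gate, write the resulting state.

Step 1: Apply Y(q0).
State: i|10⟩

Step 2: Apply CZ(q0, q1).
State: i|10⟩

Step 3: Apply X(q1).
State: i|11⟩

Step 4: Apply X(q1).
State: i|10⟩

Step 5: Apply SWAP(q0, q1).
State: i|01⟩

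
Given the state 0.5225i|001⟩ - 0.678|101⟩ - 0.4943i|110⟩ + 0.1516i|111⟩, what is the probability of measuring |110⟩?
0.2443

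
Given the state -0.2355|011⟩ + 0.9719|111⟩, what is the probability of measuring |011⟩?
0.05546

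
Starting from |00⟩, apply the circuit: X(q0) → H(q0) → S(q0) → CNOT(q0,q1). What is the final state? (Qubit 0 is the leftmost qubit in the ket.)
1/√2|00⟩ - (1/√2)i|11⟩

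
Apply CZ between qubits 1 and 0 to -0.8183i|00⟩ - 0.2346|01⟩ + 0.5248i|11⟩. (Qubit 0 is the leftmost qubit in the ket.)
-0.8183i|00⟩ - 0.2346|01⟩ - 0.5248i|11⟩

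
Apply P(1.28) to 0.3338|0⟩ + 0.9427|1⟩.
0.3338|0⟩ + (0.2703 + 0.9031i)|1⟩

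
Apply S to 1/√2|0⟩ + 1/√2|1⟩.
1/√2|0⟩ + (1/√2)i|1⟩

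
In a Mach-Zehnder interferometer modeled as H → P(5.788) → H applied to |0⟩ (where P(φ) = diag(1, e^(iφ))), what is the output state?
(0.9399 - 0.2376i)|0⟩ + (0.06006 + 0.2376i)|1⟩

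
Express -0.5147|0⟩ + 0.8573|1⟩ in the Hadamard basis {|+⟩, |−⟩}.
0.2423|+⟩ - 0.9702|−⟩

With |ψ⟩ = α|0⟩ + β|1⟩, the Hadamard-basis coefficients are ⟨+|ψ⟩ = (α + β)/√2 and ⟨−|ψ⟩ = (α − β)/√2.
Here α = -0.5147, β = 0.8573: (α + β)/√2 = 0.2423, (α − β)/√2 = -0.9702.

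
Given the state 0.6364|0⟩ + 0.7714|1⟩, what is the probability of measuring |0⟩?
0.405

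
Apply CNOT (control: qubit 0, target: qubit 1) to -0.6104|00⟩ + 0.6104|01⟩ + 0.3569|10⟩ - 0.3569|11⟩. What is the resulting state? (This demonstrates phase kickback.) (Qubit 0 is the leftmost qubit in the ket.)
-0.6104|00⟩ + 0.6104|01⟩ - 0.3569|10⟩ + 0.3569|11⟩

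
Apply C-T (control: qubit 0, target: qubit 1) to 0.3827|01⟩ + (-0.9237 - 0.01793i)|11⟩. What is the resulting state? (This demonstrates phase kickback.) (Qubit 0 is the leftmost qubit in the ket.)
0.3827|01⟩ + (-0.6405 - 0.6658i)|11⟩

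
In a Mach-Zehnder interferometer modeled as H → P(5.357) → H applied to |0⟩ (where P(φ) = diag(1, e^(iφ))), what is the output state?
(0.8004 - 0.3997i)|0⟩ + (0.1996 + 0.3997i)|1⟩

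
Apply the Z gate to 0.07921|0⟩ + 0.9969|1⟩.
0.07921|0⟩ - 0.9969|1⟩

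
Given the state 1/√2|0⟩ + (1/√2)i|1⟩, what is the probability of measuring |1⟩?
1/2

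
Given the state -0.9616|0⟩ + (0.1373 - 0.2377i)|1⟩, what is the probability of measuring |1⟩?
0.07535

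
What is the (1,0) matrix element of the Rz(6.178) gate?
0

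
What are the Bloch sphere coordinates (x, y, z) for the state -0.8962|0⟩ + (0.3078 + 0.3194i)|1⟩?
(-0.5517, -0.5725, 0.6064)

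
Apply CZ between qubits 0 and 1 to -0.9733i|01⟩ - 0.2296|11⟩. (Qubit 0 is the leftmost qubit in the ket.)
-0.9733i|01⟩ + 0.2296|11⟩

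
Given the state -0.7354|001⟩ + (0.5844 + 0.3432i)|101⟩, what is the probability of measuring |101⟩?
0.4593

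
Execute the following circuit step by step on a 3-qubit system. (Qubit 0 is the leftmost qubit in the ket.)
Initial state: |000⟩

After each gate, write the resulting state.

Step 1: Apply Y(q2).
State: i|001⟩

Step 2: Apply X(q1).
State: i|011⟩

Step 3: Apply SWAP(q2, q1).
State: i|011⟩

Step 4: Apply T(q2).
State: (-1/√2 + (1/√2)i)|011⟩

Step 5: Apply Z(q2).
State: (1/√2 - (1/√2)i)|011⟩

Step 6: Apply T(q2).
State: |011⟩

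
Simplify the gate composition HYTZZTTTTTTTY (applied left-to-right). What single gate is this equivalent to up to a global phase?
H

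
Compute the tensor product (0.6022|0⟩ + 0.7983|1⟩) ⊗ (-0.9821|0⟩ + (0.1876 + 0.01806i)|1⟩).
-0.5914|00⟩ + (0.113 + 0.01088i)|01⟩ - 0.784|10⟩ + (0.1498 + 0.01442i)|11⟩

amp(|b₁b₂…⟩) = product of the factor amplitudes for bits b₁, b₂, …; only kets whose every factor amplitude is nonzero survive.
|00⟩: (0.6022)(-0.9821) = -0.5914
|01⟩: (0.6022)(0.1876 + 0.01806i) = (0.113 + 0.01088i)
|10⟩: (0.7983)(-0.9821) = -0.784
|11⟩: (0.7983)(0.1876 + 0.01806i) = (0.1498 + 0.01442i)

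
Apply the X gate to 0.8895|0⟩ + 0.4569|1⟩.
0.4569|0⟩ + 0.8895|1⟩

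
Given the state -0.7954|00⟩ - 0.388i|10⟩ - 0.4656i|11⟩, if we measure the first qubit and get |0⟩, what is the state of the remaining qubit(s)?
-|0⟩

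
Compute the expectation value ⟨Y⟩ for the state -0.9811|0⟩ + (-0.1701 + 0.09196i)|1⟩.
-0.1804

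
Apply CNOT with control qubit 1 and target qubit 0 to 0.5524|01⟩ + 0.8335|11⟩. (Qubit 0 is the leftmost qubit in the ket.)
0.8335|01⟩ + 0.5524|11⟩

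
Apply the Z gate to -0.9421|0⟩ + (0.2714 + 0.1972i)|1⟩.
-0.9421|0⟩ + (-0.2714 - 0.1972i)|1⟩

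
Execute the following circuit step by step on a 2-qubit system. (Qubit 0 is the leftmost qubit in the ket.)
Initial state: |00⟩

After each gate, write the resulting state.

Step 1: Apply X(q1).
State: |01⟩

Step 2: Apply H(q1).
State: 1/√2|00⟩ - 1/√2|01⟩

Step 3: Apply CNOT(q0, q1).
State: 1/√2|00⟩ - 1/√2|01⟩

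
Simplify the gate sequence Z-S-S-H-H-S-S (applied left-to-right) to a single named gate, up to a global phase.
Z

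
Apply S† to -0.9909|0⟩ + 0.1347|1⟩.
-0.9909|0⟩ - 0.1347i|1⟩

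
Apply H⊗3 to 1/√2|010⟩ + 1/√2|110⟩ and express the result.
1/2|000⟩ + 1/2|001⟩ - 1/2|010⟩ - 1/2|011⟩

H⊗3 gives amp(|y⟩) = (1/2√2) Σ_x (−1)^(x·y) amp(|x⟩), where x·y is the number of positions in which both x and y have a 1.
|000⟩: (1/√2 + 1/√2)/(2√2) = 1/2
|001⟩: (1/√2 + 1/√2)/(2√2) = 1/2
|010⟩: (-1/√2 - 1/√2)/(2√2) = -1/2
|011⟩: (-1/√2 - 1/√2)/(2√2) = -1/2
|100⟩: (1/√2 - 1/√2)/(2√2) = 0
|101⟩: (1/√2 - 1/√2)/(2√2) = 0
|110⟩: (-1/√2 + 1/√2)/(2√2) = 0
|111⟩: (-1/√2 + 1/√2)/(2√2) = 0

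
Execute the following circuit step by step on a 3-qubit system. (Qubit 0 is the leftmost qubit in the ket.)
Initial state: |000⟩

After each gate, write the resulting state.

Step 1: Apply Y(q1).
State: i|010⟩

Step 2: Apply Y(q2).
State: -|011⟩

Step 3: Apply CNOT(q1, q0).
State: -|111⟩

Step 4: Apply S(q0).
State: -i|111⟩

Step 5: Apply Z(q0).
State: i|111⟩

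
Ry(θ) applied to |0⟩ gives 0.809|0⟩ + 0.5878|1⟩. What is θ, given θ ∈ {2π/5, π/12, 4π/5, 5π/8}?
2π/5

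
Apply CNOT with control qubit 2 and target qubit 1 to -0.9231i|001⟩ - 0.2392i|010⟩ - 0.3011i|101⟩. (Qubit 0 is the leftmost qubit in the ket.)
-0.2392i|010⟩ - 0.9231i|011⟩ - 0.3011i|111⟩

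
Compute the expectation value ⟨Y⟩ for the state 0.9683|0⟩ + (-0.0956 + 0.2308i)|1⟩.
0.447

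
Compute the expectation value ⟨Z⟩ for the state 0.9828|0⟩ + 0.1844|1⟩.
0.9319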